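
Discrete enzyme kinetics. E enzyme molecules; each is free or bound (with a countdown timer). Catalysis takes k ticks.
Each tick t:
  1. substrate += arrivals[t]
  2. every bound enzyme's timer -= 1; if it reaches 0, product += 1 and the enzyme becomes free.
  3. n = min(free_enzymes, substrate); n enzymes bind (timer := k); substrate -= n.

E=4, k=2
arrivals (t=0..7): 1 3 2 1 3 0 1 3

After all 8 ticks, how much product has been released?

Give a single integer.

t=0: arr=1 -> substrate=0 bound=1 product=0
t=1: arr=3 -> substrate=0 bound=4 product=0
t=2: arr=2 -> substrate=1 bound=4 product=1
t=3: arr=1 -> substrate=0 bound=3 product=4
t=4: arr=3 -> substrate=1 bound=4 product=5
t=5: arr=0 -> substrate=0 bound=3 product=7
t=6: arr=1 -> substrate=0 bound=2 product=9
t=7: arr=3 -> substrate=0 bound=4 product=10

Answer: 10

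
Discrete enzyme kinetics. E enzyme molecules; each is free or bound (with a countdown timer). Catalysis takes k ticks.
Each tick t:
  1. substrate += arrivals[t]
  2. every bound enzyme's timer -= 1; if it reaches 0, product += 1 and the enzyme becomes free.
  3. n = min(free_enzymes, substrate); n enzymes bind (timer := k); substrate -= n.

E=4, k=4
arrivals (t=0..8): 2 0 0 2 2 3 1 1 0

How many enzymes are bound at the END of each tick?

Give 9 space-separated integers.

t=0: arr=2 -> substrate=0 bound=2 product=0
t=1: arr=0 -> substrate=0 bound=2 product=0
t=2: arr=0 -> substrate=0 bound=2 product=0
t=3: arr=2 -> substrate=0 bound=4 product=0
t=4: arr=2 -> substrate=0 bound=4 product=2
t=5: arr=3 -> substrate=3 bound=4 product=2
t=6: arr=1 -> substrate=4 bound=4 product=2
t=7: arr=1 -> substrate=3 bound=4 product=4
t=8: arr=0 -> substrate=1 bound=4 product=6

Answer: 2 2 2 4 4 4 4 4 4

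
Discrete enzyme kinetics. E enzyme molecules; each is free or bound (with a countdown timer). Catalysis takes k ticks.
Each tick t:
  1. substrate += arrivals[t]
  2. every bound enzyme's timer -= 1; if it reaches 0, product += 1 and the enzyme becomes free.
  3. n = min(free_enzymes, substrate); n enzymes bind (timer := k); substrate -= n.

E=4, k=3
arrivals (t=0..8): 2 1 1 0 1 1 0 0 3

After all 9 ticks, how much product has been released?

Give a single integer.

Answer: 6

Derivation:
t=0: arr=2 -> substrate=0 bound=2 product=0
t=1: arr=1 -> substrate=0 bound=3 product=0
t=2: arr=1 -> substrate=0 bound=4 product=0
t=3: arr=0 -> substrate=0 bound=2 product=2
t=4: arr=1 -> substrate=0 bound=2 product=3
t=5: arr=1 -> substrate=0 bound=2 product=4
t=6: arr=0 -> substrate=0 bound=2 product=4
t=7: arr=0 -> substrate=0 bound=1 product=5
t=8: arr=3 -> substrate=0 bound=3 product=6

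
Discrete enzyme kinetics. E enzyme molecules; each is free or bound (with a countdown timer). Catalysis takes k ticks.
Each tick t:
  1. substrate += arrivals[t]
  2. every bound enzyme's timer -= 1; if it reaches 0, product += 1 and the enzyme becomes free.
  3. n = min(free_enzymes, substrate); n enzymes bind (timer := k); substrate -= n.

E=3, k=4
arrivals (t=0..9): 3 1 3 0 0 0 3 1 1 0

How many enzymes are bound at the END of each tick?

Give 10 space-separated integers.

Answer: 3 3 3 3 3 3 3 3 3 3

Derivation:
t=0: arr=3 -> substrate=0 bound=3 product=0
t=1: arr=1 -> substrate=1 bound=3 product=0
t=2: arr=3 -> substrate=4 bound=3 product=0
t=3: arr=0 -> substrate=4 bound=3 product=0
t=4: arr=0 -> substrate=1 bound=3 product=3
t=5: arr=0 -> substrate=1 bound=3 product=3
t=6: arr=3 -> substrate=4 bound=3 product=3
t=7: arr=1 -> substrate=5 bound=3 product=3
t=8: arr=1 -> substrate=3 bound=3 product=6
t=9: arr=0 -> substrate=3 bound=3 product=6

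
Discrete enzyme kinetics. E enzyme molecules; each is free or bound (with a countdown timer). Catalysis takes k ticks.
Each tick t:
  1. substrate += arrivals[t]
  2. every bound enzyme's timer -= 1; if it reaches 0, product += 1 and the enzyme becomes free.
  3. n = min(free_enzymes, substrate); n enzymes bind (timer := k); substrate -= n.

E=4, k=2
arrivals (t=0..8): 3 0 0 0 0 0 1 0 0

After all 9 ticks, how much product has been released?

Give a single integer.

Answer: 4

Derivation:
t=0: arr=3 -> substrate=0 bound=3 product=0
t=1: arr=0 -> substrate=0 bound=3 product=0
t=2: arr=0 -> substrate=0 bound=0 product=3
t=3: arr=0 -> substrate=0 bound=0 product=3
t=4: arr=0 -> substrate=0 bound=0 product=3
t=5: arr=0 -> substrate=0 bound=0 product=3
t=6: arr=1 -> substrate=0 bound=1 product=3
t=7: arr=0 -> substrate=0 bound=1 product=3
t=8: arr=0 -> substrate=0 bound=0 product=4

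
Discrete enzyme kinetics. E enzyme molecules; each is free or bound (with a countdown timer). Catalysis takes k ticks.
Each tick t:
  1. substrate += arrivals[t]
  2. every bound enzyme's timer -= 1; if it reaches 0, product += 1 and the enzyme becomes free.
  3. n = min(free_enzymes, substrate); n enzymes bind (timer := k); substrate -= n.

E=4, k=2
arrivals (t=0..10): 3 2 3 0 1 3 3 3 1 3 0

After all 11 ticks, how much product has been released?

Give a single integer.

t=0: arr=3 -> substrate=0 bound=3 product=0
t=1: arr=2 -> substrate=1 bound=4 product=0
t=2: arr=3 -> substrate=1 bound=4 product=3
t=3: arr=0 -> substrate=0 bound=4 product=4
t=4: arr=1 -> substrate=0 bound=2 product=7
t=5: arr=3 -> substrate=0 bound=4 product=8
t=6: arr=3 -> substrate=2 bound=4 product=9
t=7: arr=3 -> substrate=2 bound=4 product=12
t=8: arr=1 -> substrate=2 bound=4 product=13
t=9: arr=3 -> substrate=2 bound=4 product=16
t=10: arr=0 -> substrate=1 bound=4 product=17

Answer: 17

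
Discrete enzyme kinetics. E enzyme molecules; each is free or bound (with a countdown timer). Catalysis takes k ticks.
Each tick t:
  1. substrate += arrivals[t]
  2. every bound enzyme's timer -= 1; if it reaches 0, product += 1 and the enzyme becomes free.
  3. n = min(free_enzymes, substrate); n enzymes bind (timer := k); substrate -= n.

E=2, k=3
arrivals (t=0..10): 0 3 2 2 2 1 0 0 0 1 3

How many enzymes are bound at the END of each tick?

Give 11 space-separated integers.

Answer: 0 2 2 2 2 2 2 2 2 2 2

Derivation:
t=0: arr=0 -> substrate=0 bound=0 product=0
t=1: arr=3 -> substrate=1 bound=2 product=0
t=2: arr=2 -> substrate=3 bound=2 product=0
t=3: arr=2 -> substrate=5 bound=2 product=0
t=4: arr=2 -> substrate=5 bound=2 product=2
t=5: arr=1 -> substrate=6 bound=2 product=2
t=6: arr=0 -> substrate=6 bound=2 product=2
t=7: arr=0 -> substrate=4 bound=2 product=4
t=8: arr=0 -> substrate=4 bound=2 product=4
t=9: arr=1 -> substrate=5 bound=2 product=4
t=10: arr=3 -> substrate=6 bound=2 product=6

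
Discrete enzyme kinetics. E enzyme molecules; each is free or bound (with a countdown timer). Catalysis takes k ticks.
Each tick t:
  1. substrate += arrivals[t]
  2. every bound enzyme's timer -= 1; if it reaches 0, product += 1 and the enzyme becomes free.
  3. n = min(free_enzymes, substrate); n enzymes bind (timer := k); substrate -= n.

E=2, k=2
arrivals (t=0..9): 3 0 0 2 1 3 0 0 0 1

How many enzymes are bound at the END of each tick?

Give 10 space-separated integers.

t=0: arr=3 -> substrate=1 bound=2 product=0
t=1: arr=0 -> substrate=1 bound=2 product=0
t=2: arr=0 -> substrate=0 bound=1 product=2
t=3: arr=2 -> substrate=1 bound=2 product=2
t=4: arr=1 -> substrate=1 bound=2 product=3
t=5: arr=3 -> substrate=3 bound=2 product=4
t=6: arr=0 -> substrate=2 bound=2 product=5
t=7: arr=0 -> substrate=1 bound=2 product=6
t=8: arr=0 -> substrate=0 bound=2 product=7
t=9: arr=1 -> substrate=0 bound=2 product=8

Answer: 2 2 1 2 2 2 2 2 2 2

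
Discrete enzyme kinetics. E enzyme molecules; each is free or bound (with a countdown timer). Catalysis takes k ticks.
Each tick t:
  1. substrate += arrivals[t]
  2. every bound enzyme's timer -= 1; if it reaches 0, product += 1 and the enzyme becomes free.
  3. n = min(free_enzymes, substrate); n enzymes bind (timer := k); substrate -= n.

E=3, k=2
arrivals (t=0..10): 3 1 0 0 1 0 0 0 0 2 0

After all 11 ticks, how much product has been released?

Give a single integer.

t=0: arr=3 -> substrate=0 bound=3 product=0
t=1: arr=1 -> substrate=1 bound=3 product=0
t=2: arr=0 -> substrate=0 bound=1 product=3
t=3: arr=0 -> substrate=0 bound=1 product=3
t=4: arr=1 -> substrate=0 bound=1 product=4
t=5: arr=0 -> substrate=0 bound=1 product=4
t=6: arr=0 -> substrate=0 bound=0 product=5
t=7: arr=0 -> substrate=0 bound=0 product=5
t=8: arr=0 -> substrate=0 bound=0 product=5
t=9: arr=2 -> substrate=0 bound=2 product=5
t=10: arr=0 -> substrate=0 bound=2 product=5

Answer: 5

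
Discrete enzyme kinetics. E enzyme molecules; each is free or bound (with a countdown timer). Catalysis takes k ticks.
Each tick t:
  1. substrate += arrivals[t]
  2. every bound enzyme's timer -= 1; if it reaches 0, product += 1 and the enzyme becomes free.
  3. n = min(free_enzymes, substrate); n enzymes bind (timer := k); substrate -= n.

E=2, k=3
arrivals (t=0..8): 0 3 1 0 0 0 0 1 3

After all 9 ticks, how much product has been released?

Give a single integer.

t=0: arr=0 -> substrate=0 bound=0 product=0
t=1: arr=3 -> substrate=1 bound=2 product=0
t=2: arr=1 -> substrate=2 bound=2 product=0
t=3: arr=0 -> substrate=2 bound=2 product=0
t=4: arr=0 -> substrate=0 bound=2 product=2
t=5: arr=0 -> substrate=0 bound=2 product=2
t=6: arr=0 -> substrate=0 bound=2 product=2
t=7: arr=1 -> substrate=0 bound=1 product=4
t=8: arr=3 -> substrate=2 bound=2 product=4

Answer: 4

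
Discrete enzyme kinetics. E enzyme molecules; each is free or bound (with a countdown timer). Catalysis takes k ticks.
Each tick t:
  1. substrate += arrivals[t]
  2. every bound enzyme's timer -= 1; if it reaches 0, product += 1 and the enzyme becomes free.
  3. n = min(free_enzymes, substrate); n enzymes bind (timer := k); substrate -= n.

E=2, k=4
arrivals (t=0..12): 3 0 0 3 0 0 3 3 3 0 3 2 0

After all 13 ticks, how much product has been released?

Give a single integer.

Answer: 6

Derivation:
t=0: arr=3 -> substrate=1 bound=2 product=0
t=1: arr=0 -> substrate=1 bound=2 product=0
t=2: arr=0 -> substrate=1 bound=2 product=0
t=3: arr=3 -> substrate=4 bound=2 product=0
t=4: arr=0 -> substrate=2 bound=2 product=2
t=5: arr=0 -> substrate=2 bound=2 product=2
t=6: arr=3 -> substrate=5 bound=2 product=2
t=7: arr=3 -> substrate=8 bound=2 product=2
t=8: arr=3 -> substrate=9 bound=2 product=4
t=9: arr=0 -> substrate=9 bound=2 product=4
t=10: arr=3 -> substrate=12 bound=2 product=4
t=11: arr=2 -> substrate=14 bound=2 product=4
t=12: arr=0 -> substrate=12 bound=2 product=6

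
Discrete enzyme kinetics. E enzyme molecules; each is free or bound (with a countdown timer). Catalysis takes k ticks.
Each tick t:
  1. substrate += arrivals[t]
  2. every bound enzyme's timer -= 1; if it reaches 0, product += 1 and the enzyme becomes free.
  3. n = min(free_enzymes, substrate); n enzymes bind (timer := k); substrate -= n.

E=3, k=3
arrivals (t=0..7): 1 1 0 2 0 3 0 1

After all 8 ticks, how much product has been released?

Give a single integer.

t=0: arr=1 -> substrate=0 bound=1 product=0
t=1: arr=1 -> substrate=0 bound=2 product=0
t=2: arr=0 -> substrate=0 bound=2 product=0
t=3: arr=2 -> substrate=0 bound=3 product=1
t=4: arr=0 -> substrate=0 bound=2 product=2
t=5: arr=3 -> substrate=2 bound=3 product=2
t=6: arr=0 -> substrate=0 bound=3 product=4
t=7: arr=1 -> substrate=1 bound=3 product=4

Answer: 4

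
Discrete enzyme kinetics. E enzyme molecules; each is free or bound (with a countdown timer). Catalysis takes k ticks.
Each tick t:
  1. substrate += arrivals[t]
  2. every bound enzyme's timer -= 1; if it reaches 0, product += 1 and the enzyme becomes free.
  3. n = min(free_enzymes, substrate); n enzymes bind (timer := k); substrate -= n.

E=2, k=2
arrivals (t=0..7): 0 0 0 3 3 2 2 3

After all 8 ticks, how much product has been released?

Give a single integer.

t=0: arr=0 -> substrate=0 bound=0 product=0
t=1: arr=0 -> substrate=0 bound=0 product=0
t=2: arr=0 -> substrate=0 bound=0 product=0
t=3: arr=3 -> substrate=1 bound=2 product=0
t=4: arr=3 -> substrate=4 bound=2 product=0
t=5: arr=2 -> substrate=4 bound=2 product=2
t=6: arr=2 -> substrate=6 bound=2 product=2
t=7: arr=3 -> substrate=7 bound=2 product=4

Answer: 4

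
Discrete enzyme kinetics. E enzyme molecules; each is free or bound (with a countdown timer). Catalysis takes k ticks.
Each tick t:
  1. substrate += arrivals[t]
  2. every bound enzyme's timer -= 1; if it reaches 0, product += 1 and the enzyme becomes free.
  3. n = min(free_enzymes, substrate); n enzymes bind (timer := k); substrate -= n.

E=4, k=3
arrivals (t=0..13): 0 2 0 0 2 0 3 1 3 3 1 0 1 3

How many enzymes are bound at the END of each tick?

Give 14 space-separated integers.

t=0: arr=0 -> substrate=0 bound=0 product=0
t=1: arr=2 -> substrate=0 bound=2 product=0
t=2: arr=0 -> substrate=0 bound=2 product=0
t=3: arr=0 -> substrate=0 bound=2 product=0
t=4: arr=2 -> substrate=0 bound=2 product=2
t=5: arr=0 -> substrate=0 bound=2 product=2
t=6: arr=3 -> substrate=1 bound=4 product=2
t=7: arr=1 -> substrate=0 bound=4 product=4
t=8: arr=3 -> substrate=3 bound=4 product=4
t=9: arr=3 -> substrate=4 bound=4 product=6
t=10: arr=1 -> substrate=3 bound=4 product=8
t=11: arr=0 -> substrate=3 bound=4 product=8
t=12: arr=1 -> substrate=2 bound=4 product=10
t=13: arr=3 -> substrate=3 bound=4 product=12

Answer: 0 2 2 2 2 2 4 4 4 4 4 4 4 4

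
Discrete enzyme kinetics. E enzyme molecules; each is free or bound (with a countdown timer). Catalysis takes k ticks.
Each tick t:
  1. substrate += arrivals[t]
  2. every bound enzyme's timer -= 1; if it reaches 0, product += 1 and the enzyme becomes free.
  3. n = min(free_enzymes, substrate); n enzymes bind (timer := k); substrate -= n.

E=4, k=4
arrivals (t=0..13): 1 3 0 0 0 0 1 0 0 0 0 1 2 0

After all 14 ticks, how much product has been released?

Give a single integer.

t=0: arr=1 -> substrate=0 bound=1 product=0
t=1: arr=3 -> substrate=0 bound=4 product=0
t=2: arr=0 -> substrate=0 bound=4 product=0
t=3: arr=0 -> substrate=0 bound=4 product=0
t=4: arr=0 -> substrate=0 bound=3 product=1
t=5: arr=0 -> substrate=0 bound=0 product=4
t=6: arr=1 -> substrate=0 bound=1 product=4
t=7: arr=0 -> substrate=0 bound=1 product=4
t=8: arr=0 -> substrate=0 bound=1 product=4
t=9: arr=0 -> substrate=0 bound=1 product=4
t=10: arr=0 -> substrate=0 bound=0 product=5
t=11: arr=1 -> substrate=0 bound=1 product=5
t=12: arr=2 -> substrate=0 bound=3 product=5
t=13: arr=0 -> substrate=0 bound=3 product=5

Answer: 5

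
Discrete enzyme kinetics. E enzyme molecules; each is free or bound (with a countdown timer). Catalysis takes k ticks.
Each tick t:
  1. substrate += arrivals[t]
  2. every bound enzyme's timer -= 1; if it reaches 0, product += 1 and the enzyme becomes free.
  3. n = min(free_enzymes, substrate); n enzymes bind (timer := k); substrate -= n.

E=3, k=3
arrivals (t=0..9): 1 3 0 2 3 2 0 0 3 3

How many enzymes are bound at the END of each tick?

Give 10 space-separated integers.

Answer: 1 3 3 3 3 3 3 3 3 3

Derivation:
t=0: arr=1 -> substrate=0 bound=1 product=0
t=1: arr=3 -> substrate=1 bound=3 product=0
t=2: arr=0 -> substrate=1 bound=3 product=0
t=3: arr=2 -> substrate=2 bound=3 product=1
t=4: arr=3 -> substrate=3 bound=3 product=3
t=5: arr=2 -> substrate=5 bound=3 product=3
t=6: arr=0 -> substrate=4 bound=3 product=4
t=7: arr=0 -> substrate=2 bound=3 product=6
t=8: arr=3 -> substrate=5 bound=3 product=6
t=9: arr=3 -> substrate=7 bound=3 product=7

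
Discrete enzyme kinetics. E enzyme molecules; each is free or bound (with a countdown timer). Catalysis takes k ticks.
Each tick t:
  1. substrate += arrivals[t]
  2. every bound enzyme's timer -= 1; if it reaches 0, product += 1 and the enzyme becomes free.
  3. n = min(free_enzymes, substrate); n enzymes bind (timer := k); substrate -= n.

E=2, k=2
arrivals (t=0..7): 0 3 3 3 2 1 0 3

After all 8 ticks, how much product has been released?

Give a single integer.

t=0: arr=0 -> substrate=0 bound=0 product=0
t=1: arr=3 -> substrate=1 bound=2 product=0
t=2: arr=3 -> substrate=4 bound=2 product=0
t=3: arr=3 -> substrate=5 bound=2 product=2
t=4: arr=2 -> substrate=7 bound=2 product=2
t=5: arr=1 -> substrate=6 bound=2 product=4
t=6: arr=0 -> substrate=6 bound=2 product=4
t=7: arr=3 -> substrate=7 bound=2 product=6

Answer: 6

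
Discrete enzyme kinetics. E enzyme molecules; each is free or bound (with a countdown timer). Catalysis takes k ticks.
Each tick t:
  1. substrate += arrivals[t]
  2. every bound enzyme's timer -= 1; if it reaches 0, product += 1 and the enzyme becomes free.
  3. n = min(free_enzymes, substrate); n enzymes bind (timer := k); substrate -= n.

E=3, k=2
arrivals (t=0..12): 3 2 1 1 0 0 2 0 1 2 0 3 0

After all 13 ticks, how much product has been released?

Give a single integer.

Answer: 12

Derivation:
t=0: arr=3 -> substrate=0 bound=3 product=0
t=1: arr=2 -> substrate=2 bound=3 product=0
t=2: arr=1 -> substrate=0 bound=3 product=3
t=3: arr=1 -> substrate=1 bound=3 product=3
t=4: arr=0 -> substrate=0 bound=1 product=6
t=5: arr=0 -> substrate=0 bound=1 product=6
t=6: arr=2 -> substrate=0 bound=2 product=7
t=7: arr=0 -> substrate=0 bound=2 product=7
t=8: arr=1 -> substrate=0 bound=1 product=9
t=9: arr=2 -> substrate=0 bound=3 product=9
t=10: arr=0 -> substrate=0 bound=2 product=10
t=11: arr=3 -> substrate=0 bound=3 product=12
t=12: arr=0 -> substrate=0 bound=3 product=12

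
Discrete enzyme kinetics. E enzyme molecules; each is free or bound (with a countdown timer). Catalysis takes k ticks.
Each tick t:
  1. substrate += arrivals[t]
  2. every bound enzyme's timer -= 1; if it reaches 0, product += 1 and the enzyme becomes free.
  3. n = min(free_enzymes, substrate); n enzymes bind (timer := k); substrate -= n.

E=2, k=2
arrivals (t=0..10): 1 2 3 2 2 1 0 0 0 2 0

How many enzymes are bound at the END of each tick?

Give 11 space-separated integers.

Answer: 1 2 2 2 2 2 2 2 2 2 2

Derivation:
t=0: arr=1 -> substrate=0 bound=1 product=0
t=1: arr=2 -> substrate=1 bound=2 product=0
t=2: arr=3 -> substrate=3 bound=2 product=1
t=3: arr=2 -> substrate=4 bound=2 product=2
t=4: arr=2 -> substrate=5 bound=2 product=3
t=5: arr=1 -> substrate=5 bound=2 product=4
t=6: arr=0 -> substrate=4 bound=2 product=5
t=7: arr=0 -> substrate=3 bound=2 product=6
t=8: arr=0 -> substrate=2 bound=2 product=7
t=9: arr=2 -> substrate=3 bound=2 product=8
t=10: arr=0 -> substrate=2 bound=2 product=9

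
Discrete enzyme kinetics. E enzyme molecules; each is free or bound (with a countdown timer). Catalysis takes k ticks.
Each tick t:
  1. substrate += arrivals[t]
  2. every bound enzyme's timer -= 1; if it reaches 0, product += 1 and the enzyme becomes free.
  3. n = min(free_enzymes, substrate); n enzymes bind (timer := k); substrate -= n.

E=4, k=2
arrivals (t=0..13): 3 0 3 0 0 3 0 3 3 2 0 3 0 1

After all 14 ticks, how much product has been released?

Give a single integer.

Answer: 20

Derivation:
t=0: arr=3 -> substrate=0 bound=3 product=0
t=1: arr=0 -> substrate=0 bound=3 product=0
t=2: arr=3 -> substrate=0 bound=3 product=3
t=3: arr=0 -> substrate=0 bound=3 product=3
t=4: arr=0 -> substrate=0 bound=0 product=6
t=5: arr=3 -> substrate=0 bound=3 product=6
t=6: arr=0 -> substrate=0 bound=3 product=6
t=7: arr=3 -> substrate=0 bound=3 product=9
t=8: arr=3 -> substrate=2 bound=4 product=9
t=9: arr=2 -> substrate=1 bound=4 product=12
t=10: arr=0 -> substrate=0 bound=4 product=13
t=11: arr=3 -> substrate=0 bound=4 product=16
t=12: arr=0 -> substrate=0 bound=3 product=17
t=13: arr=1 -> substrate=0 bound=1 product=20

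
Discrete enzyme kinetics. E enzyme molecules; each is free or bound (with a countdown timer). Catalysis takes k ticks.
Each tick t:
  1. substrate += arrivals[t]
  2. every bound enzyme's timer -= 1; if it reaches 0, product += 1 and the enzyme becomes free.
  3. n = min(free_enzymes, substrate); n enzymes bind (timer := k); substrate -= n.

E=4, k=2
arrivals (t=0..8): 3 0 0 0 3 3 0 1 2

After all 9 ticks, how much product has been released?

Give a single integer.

t=0: arr=3 -> substrate=0 bound=3 product=0
t=1: arr=0 -> substrate=0 bound=3 product=0
t=2: arr=0 -> substrate=0 bound=0 product=3
t=3: arr=0 -> substrate=0 bound=0 product=3
t=4: arr=3 -> substrate=0 bound=3 product=3
t=5: arr=3 -> substrate=2 bound=4 product=3
t=6: arr=0 -> substrate=0 bound=3 product=6
t=7: arr=1 -> substrate=0 bound=3 product=7
t=8: arr=2 -> substrate=0 bound=3 product=9

Answer: 9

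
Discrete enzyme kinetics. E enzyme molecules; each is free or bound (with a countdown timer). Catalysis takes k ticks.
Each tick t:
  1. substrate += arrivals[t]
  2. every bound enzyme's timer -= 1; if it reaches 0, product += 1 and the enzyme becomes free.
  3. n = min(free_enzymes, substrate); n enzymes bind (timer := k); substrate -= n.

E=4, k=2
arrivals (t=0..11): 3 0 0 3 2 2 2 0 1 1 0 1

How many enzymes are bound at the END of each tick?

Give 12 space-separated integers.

t=0: arr=3 -> substrate=0 bound=3 product=0
t=1: arr=0 -> substrate=0 bound=3 product=0
t=2: arr=0 -> substrate=0 bound=0 product=3
t=3: arr=3 -> substrate=0 bound=3 product=3
t=4: arr=2 -> substrate=1 bound=4 product=3
t=5: arr=2 -> substrate=0 bound=4 product=6
t=6: arr=2 -> substrate=1 bound=4 product=7
t=7: arr=0 -> substrate=0 bound=2 product=10
t=8: arr=1 -> substrate=0 bound=2 product=11
t=9: arr=1 -> substrate=0 bound=2 product=12
t=10: arr=0 -> substrate=0 bound=1 product=13
t=11: arr=1 -> substrate=0 bound=1 product=14

Answer: 3 3 0 3 4 4 4 2 2 2 1 1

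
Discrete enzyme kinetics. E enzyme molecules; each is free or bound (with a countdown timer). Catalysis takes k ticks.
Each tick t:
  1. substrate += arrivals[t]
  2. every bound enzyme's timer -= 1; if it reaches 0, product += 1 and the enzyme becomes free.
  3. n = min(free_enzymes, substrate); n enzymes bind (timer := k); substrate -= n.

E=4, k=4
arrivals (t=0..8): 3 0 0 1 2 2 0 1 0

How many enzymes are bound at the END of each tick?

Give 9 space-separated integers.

Answer: 3 3 3 4 3 4 4 4 3

Derivation:
t=0: arr=3 -> substrate=0 bound=3 product=0
t=1: arr=0 -> substrate=0 bound=3 product=0
t=2: arr=0 -> substrate=0 bound=3 product=0
t=3: arr=1 -> substrate=0 bound=4 product=0
t=4: arr=2 -> substrate=0 bound=3 product=3
t=5: arr=2 -> substrate=1 bound=4 product=3
t=6: arr=0 -> substrate=1 bound=4 product=3
t=7: arr=1 -> substrate=1 bound=4 product=4
t=8: arr=0 -> substrate=0 bound=3 product=6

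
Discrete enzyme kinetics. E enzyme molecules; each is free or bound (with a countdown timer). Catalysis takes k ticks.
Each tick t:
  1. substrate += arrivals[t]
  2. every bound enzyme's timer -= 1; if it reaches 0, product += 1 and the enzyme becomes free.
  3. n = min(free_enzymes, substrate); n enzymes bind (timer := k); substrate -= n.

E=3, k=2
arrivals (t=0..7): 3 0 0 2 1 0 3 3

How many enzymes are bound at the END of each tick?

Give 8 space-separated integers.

t=0: arr=3 -> substrate=0 bound=3 product=0
t=1: arr=0 -> substrate=0 bound=3 product=0
t=2: arr=0 -> substrate=0 bound=0 product=3
t=3: arr=2 -> substrate=0 bound=2 product=3
t=4: arr=1 -> substrate=0 bound=3 product=3
t=5: arr=0 -> substrate=0 bound=1 product=5
t=6: arr=3 -> substrate=0 bound=3 product=6
t=7: arr=3 -> substrate=3 bound=3 product=6

Answer: 3 3 0 2 3 1 3 3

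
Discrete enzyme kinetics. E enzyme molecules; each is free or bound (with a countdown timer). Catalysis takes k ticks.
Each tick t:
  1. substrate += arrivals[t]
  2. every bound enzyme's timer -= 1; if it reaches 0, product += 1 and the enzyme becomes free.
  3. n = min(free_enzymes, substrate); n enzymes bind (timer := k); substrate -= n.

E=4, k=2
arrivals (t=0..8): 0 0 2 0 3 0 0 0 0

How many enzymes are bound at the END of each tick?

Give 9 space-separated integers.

t=0: arr=0 -> substrate=0 bound=0 product=0
t=1: arr=0 -> substrate=0 bound=0 product=0
t=2: arr=2 -> substrate=0 bound=2 product=0
t=3: arr=0 -> substrate=0 bound=2 product=0
t=4: arr=3 -> substrate=0 bound=3 product=2
t=5: arr=0 -> substrate=0 bound=3 product=2
t=6: arr=0 -> substrate=0 bound=0 product=5
t=7: arr=0 -> substrate=0 bound=0 product=5
t=8: arr=0 -> substrate=0 bound=0 product=5

Answer: 0 0 2 2 3 3 0 0 0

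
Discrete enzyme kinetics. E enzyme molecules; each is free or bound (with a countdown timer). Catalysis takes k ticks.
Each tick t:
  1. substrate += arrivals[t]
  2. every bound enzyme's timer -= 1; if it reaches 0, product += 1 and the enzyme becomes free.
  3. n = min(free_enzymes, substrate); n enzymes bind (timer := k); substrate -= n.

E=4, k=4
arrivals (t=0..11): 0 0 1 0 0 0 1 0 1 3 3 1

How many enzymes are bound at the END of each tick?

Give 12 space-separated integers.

t=0: arr=0 -> substrate=0 bound=0 product=0
t=1: arr=0 -> substrate=0 bound=0 product=0
t=2: arr=1 -> substrate=0 bound=1 product=0
t=3: arr=0 -> substrate=0 bound=1 product=0
t=4: arr=0 -> substrate=0 bound=1 product=0
t=5: arr=0 -> substrate=0 bound=1 product=0
t=6: arr=1 -> substrate=0 bound=1 product=1
t=7: arr=0 -> substrate=0 bound=1 product=1
t=8: arr=1 -> substrate=0 bound=2 product=1
t=9: arr=3 -> substrate=1 bound=4 product=1
t=10: arr=3 -> substrate=3 bound=4 product=2
t=11: arr=1 -> substrate=4 bound=4 product=2

Answer: 0 0 1 1 1 1 1 1 2 4 4 4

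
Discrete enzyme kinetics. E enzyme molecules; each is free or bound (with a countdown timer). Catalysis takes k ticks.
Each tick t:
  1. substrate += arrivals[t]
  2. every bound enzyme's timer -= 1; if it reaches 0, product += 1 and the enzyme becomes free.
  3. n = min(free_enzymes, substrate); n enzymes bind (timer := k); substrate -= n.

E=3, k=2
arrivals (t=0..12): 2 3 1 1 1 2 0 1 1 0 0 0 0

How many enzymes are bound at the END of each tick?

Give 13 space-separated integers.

Answer: 2 3 3 3 3 3 2 2 2 1 0 0 0

Derivation:
t=0: arr=2 -> substrate=0 bound=2 product=0
t=1: arr=3 -> substrate=2 bound=3 product=0
t=2: arr=1 -> substrate=1 bound=3 product=2
t=3: arr=1 -> substrate=1 bound=3 product=3
t=4: arr=1 -> substrate=0 bound=3 product=5
t=5: arr=2 -> substrate=1 bound=3 product=6
t=6: arr=0 -> substrate=0 bound=2 product=8
t=7: arr=1 -> substrate=0 bound=2 product=9
t=8: arr=1 -> substrate=0 bound=2 product=10
t=9: arr=0 -> substrate=0 bound=1 product=11
t=10: arr=0 -> substrate=0 bound=0 product=12
t=11: arr=0 -> substrate=0 bound=0 product=12
t=12: arr=0 -> substrate=0 bound=0 product=12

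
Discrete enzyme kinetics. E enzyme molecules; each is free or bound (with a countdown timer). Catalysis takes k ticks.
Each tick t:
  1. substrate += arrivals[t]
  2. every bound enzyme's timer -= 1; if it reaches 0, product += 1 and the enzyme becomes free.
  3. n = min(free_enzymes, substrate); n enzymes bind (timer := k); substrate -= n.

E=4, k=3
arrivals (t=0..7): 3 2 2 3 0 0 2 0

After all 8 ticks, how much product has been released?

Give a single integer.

Answer: 8

Derivation:
t=0: arr=3 -> substrate=0 bound=3 product=0
t=1: arr=2 -> substrate=1 bound=4 product=0
t=2: arr=2 -> substrate=3 bound=4 product=0
t=3: arr=3 -> substrate=3 bound=4 product=3
t=4: arr=0 -> substrate=2 bound=4 product=4
t=5: arr=0 -> substrate=2 bound=4 product=4
t=6: arr=2 -> substrate=1 bound=4 product=7
t=7: arr=0 -> substrate=0 bound=4 product=8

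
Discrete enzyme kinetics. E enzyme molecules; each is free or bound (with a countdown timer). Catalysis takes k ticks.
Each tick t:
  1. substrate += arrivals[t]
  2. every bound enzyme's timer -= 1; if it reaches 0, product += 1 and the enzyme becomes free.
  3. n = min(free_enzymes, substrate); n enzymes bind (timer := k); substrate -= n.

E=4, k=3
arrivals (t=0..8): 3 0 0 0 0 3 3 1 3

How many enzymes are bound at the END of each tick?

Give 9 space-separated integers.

t=0: arr=3 -> substrate=0 bound=3 product=0
t=1: arr=0 -> substrate=0 bound=3 product=0
t=2: arr=0 -> substrate=0 bound=3 product=0
t=3: arr=0 -> substrate=0 bound=0 product=3
t=4: arr=0 -> substrate=0 bound=0 product=3
t=5: arr=3 -> substrate=0 bound=3 product=3
t=6: arr=3 -> substrate=2 bound=4 product=3
t=7: arr=1 -> substrate=3 bound=4 product=3
t=8: arr=3 -> substrate=3 bound=4 product=6

Answer: 3 3 3 0 0 3 4 4 4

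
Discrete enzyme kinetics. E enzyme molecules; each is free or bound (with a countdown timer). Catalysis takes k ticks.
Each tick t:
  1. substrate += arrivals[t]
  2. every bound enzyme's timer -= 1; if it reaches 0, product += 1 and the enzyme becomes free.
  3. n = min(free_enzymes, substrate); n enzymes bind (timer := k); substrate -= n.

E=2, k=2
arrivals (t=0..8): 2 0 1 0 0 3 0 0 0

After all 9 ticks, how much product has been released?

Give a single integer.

Answer: 5

Derivation:
t=0: arr=2 -> substrate=0 bound=2 product=0
t=1: arr=0 -> substrate=0 bound=2 product=0
t=2: arr=1 -> substrate=0 bound=1 product=2
t=3: arr=0 -> substrate=0 bound=1 product=2
t=4: arr=0 -> substrate=0 bound=0 product=3
t=5: arr=3 -> substrate=1 bound=2 product=3
t=6: arr=0 -> substrate=1 bound=2 product=3
t=7: arr=0 -> substrate=0 bound=1 product=5
t=8: arr=0 -> substrate=0 bound=1 product=5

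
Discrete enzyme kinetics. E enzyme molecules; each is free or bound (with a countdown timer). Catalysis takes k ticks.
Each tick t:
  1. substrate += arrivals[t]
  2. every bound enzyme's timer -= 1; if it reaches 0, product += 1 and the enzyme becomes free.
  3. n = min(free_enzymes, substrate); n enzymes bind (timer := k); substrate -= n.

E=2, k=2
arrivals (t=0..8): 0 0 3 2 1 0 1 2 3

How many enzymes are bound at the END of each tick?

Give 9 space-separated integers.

t=0: arr=0 -> substrate=0 bound=0 product=0
t=1: arr=0 -> substrate=0 bound=0 product=0
t=2: arr=3 -> substrate=1 bound=2 product=0
t=3: arr=2 -> substrate=3 bound=2 product=0
t=4: arr=1 -> substrate=2 bound=2 product=2
t=5: arr=0 -> substrate=2 bound=2 product=2
t=6: arr=1 -> substrate=1 bound=2 product=4
t=7: arr=2 -> substrate=3 bound=2 product=4
t=8: arr=3 -> substrate=4 bound=2 product=6

Answer: 0 0 2 2 2 2 2 2 2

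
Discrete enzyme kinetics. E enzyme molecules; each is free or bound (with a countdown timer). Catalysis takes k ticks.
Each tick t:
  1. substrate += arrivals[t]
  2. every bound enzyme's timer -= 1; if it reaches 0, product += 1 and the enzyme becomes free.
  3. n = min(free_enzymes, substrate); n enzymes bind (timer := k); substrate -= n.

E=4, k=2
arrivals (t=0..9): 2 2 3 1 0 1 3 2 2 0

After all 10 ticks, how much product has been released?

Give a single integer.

Answer: 13

Derivation:
t=0: arr=2 -> substrate=0 bound=2 product=0
t=1: arr=2 -> substrate=0 bound=4 product=0
t=2: arr=3 -> substrate=1 bound=4 product=2
t=3: arr=1 -> substrate=0 bound=4 product=4
t=4: arr=0 -> substrate=0 bound=2 product=6
t=5: arr=1 -> substrate=0 bound=1 product=8
t=6: arr=3 -> substrate=0 bound=4 product=8
t=7: arr=2 -> substrate=1 bound=4 product=9
t=8: arr=2 -> substrate=0 bound=4 product=12
t=9: arr=0 -> substrate=0 bound=3 product=13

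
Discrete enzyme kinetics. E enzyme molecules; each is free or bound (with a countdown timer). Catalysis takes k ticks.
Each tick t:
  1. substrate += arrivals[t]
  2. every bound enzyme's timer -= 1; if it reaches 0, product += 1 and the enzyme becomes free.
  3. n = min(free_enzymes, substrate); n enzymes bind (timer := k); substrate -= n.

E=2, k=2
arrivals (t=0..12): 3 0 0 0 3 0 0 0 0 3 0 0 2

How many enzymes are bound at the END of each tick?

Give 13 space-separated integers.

Answer: 2 2 1 1 2 2 1 1 0 2 2 1 2

Derivation:
t=0: arr=3 -> substrate=1 bound=2 product=0
t=1: arr=0 -> substrate=1 bound=2 product=0
t=2: arr=0 -> substrate=0 bound=1 product=2
t=3: arr=0 -> substrate=0 bound=1 product=2
t=4: arr=3 -> substrate=1 bound=2 product=3
t=5: arr=0 -> substrate=1 bound=2 product=3
t=6: arr=0 -> substrate=0 bound=1 product=5
t=7: arr=0 -> substrate=0 bound=1 product=5
t=8: arr=0 -> substrate=0 bound=0 product=6
t=9: arr=3 -> substrate=1 bound=2 product=6
t=10: arr=0 -> substrate=1 bound=2 product=6
t=11: arr=0 -> substrate=0 bound=1 product=8
t=12: arr=2 -> substrate=1 bound=2 product=8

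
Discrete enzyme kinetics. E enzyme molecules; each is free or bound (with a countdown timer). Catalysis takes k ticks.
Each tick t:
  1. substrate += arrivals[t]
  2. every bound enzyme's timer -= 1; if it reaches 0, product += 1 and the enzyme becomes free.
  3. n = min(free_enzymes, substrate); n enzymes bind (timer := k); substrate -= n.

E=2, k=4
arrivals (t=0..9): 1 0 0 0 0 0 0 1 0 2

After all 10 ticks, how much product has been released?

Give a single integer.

t=0: arr=1 -> substrate=0 bound=1 product=0
t=1: arr=0 -> substrate=0 bound=1 product=0
t=2: arr=0 -> substrate=0 bound=1 product=0
t=3: arr=0 -> substrate=0 bound=1 product=0
t=4: arr=0 -> substrate=0 bound=0 product=1
t=5: arr=0 -> substrate=0 bound=0 product=1
t=6: arr=0 -> substrate=0 bound=0 product=1
t=7: arr=1 -> substrate=0 bound=1 product=1
t=8: arr=0 -> substrate=0 bound=1 product=1
t=9: arr=2 -> substrate=1 bound=2 product=1

Answer: 1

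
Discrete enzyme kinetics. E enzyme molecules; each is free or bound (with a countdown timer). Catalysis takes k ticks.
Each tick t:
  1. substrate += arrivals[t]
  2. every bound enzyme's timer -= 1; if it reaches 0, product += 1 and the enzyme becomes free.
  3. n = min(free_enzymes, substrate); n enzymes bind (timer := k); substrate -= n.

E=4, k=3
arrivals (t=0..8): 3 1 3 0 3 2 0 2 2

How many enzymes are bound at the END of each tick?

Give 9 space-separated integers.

Answer: 3 4 4 4 4 4 4 4 4

Derivation:
t=0: arr=3 -> substrate=0 bound=3 product=0
t=1: arr=1 -> substrate=0 bound=4 product=0
t=2: arr=3 -> substrate=3 bound=4 product=0
t=3: arr=0 -> substrate=0 bound=4 product=3
t=4: arr=3 -> substrate=2 bound=4 product=4
t=5: arr=2 -> substrate=4 bound=4 product=4
t=6: arr=0 -> substrate=1 bound=4 product=7
t=7: arr=2 -> substrate=2 bound=4 product=8
t=8: arr=2 -> substrate=4 bound=4 product=8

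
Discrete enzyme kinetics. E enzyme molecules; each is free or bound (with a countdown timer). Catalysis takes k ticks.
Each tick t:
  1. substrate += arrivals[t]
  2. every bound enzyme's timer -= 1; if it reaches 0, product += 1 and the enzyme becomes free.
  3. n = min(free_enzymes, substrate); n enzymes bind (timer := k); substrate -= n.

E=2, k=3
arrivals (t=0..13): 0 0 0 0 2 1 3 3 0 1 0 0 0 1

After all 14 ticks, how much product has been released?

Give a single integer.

Answer: 6

Derivation:
t=0: arr=0 -> substrate=0 bound=0 product=0
t=1: arr=0 -> substrate=0 bound=0 product=0
t=2: arr=0 -> substrate=0 bound=0 product=0
t=3: arr=0 -> substrate=0 bound=0 product=0
t=4: arr=2 -> substrate=0 bound=2 product=0
t=5: arr=1 -> substrate=1 bound=2 product=0
t=6: arr=3 -> substrate=4 bound=2 product=0
t=7: arr=3 -> substrate=5 bound=2 product=2
t=8: arr=0 -> substrate=5 bound=2 product=2
t=9: arr=1 -> substrate=6 bound=2 product=2
t=10: arr=0 -> substrate=4 bound=2 product=4
t=11: arr=0 -> substrate=4 bound=2 product=4
t=12: arr=0 -> substrate=4 bound=2 product=4
t=13: arr=1 -> substrate=3 bound=2 product=6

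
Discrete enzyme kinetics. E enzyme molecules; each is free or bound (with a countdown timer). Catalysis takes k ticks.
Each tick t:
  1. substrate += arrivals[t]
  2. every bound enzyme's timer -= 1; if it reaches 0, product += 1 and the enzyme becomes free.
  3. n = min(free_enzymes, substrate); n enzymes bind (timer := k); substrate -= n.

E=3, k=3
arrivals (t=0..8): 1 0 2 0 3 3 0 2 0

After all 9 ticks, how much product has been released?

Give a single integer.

t=0: arr=1 -> substrate=0 bound=1 product=0
t=1: arr=0 -> substrate=0 bound=1 product=0
t=2: arr=2 -> substrate=0 bound=3 product=0
t=3: arr=0 -> substrate=0 bound=2 product=1
t=4: arr=3 -> substrate=2 bound=3 product=1
t=5: arr=3 -> substrate=3 bound=3 product=3
t=6: arr=0 -> substrate=3 bound=3 product=3
t=7: arr=2 -> substrate=4 bound=3 product=4
t=8: arr=0 -> substrate=2 bound=3 product=6

Answer: 6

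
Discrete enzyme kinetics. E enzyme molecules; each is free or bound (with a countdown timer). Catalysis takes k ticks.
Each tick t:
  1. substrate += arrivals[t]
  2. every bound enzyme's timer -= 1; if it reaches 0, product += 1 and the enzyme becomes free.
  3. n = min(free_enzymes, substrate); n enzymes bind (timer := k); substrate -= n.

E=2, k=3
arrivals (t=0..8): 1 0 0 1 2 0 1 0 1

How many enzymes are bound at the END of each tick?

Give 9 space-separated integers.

t=0: arr=1 -> substrate=0 bound=1 product=0
t=1: arr=0 -> substrate=0 bound=1 product=0
t=2: arr=0 -> substrate=0 bound=1 product=0
t=3: arr=1 -> substrate=0 bound=1 product=1
t=4: arr=2 -> substrate=1 bound=2 product=1
t=5: arr=0 -> substrate=1 bound=2 product=1
t=6: arr=1 -> substrate=1 bound=2 product=2
t=7: arr=0 -> substrate=0 bound=2 product=3
t=8: arr=1 -> substrate=1 bound=2 product=3

Answer: 1 1 1 1 2 2 2 2 2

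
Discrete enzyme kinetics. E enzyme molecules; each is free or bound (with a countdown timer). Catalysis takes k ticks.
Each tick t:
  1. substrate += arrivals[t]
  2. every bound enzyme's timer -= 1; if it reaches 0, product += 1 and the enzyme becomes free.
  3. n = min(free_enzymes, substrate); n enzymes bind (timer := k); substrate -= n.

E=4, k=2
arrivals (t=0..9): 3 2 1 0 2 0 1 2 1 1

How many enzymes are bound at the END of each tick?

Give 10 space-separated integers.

t=0: arr=3 -> substrate=0 bound=3 product=0
t=1: arr=2 -> substrate=1 bound=4 product=0
t=2: arr=1 -> substrate=0 bound=3 product=3
t=3: arr=0 -> substrate=0 bound=2 product=4
t=4: arr=2 -> substrate=0 bound=2 product=6
t=5: arr=0 -> substrate=0 bound=2 product=6
t=6: arr=1 -> substrate=0 bound=1 product=8
t=7: arr=2 -> substrate=0 bound=3 product=8
t=8: arr=1 -> substrate=0 bound=3 product=9
t=9: arr=1 -> substrate=0 bound=2 product=11

Answer: 3 4 3 2 2 2 1 3 3 2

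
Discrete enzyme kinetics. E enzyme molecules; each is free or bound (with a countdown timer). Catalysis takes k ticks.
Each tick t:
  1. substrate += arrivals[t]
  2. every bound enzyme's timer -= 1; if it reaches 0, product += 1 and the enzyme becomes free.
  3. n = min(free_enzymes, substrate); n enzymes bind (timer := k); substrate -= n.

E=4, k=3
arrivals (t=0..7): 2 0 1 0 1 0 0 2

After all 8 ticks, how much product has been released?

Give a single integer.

t=0: arr=2 -> substrate=0 bound=2 product=0
t=1: arr=0 -> substrate=0 bound=2 product=0
t=2: arr=1 -> substrate=0 bound=3 product=0
t=3: arr=0 -> substrate=0 bound=1 product=2
t=4: arr=1 -> substrate=0 bound=2 product=2
t=5: arr=0 -> substrate=0 bound=1 product=3
t=6: arr=0 -> substrate=0 bound=1 product=3
t=7: arr=2 -> substrate=0 bound=2 product=4

Answer: 4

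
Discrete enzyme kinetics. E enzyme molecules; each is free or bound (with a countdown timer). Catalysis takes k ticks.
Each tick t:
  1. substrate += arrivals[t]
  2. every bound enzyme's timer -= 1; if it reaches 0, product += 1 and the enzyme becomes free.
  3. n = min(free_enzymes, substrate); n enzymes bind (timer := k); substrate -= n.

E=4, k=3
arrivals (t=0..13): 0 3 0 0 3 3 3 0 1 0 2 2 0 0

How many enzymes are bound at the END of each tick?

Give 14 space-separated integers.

t=0: arr=0 -> substrate=0 bound=0 product=0
t=1: arr=3 -> substrate=0 bound=3 product=0
t=2: arr=0 -> substrate=0 bound=3 product=0
t=3: arr=0 -> substrate=0 bound=3 product=0
t=4: arr=3 -> substrate=0 bound=3 product=3
t=5: arr=3 -> substrate=2 bound=4 product=3
t=6: arr=3 -> substrate=5 bound=4 product=3
t=7: arr=0 -> substrate=2 bound=4 product=6
t=8: arr=1 -> substrate=2 bound=4 product=7
t=9: arr=0 -> substrate=2 bound=4 product=7
t=10: arr=2 -> substrate=1 bound=4 product=10
t=11: arr=2 -> substrate=2 bound=4 product=11
t=12: arr=0 -> substrate=2 bound=4 product=11
t=13: arr=0 -> substrate=0 bound=3 product=14

Answer: 0 3 3 3 3 4 4 4 4 4 4 4 4 3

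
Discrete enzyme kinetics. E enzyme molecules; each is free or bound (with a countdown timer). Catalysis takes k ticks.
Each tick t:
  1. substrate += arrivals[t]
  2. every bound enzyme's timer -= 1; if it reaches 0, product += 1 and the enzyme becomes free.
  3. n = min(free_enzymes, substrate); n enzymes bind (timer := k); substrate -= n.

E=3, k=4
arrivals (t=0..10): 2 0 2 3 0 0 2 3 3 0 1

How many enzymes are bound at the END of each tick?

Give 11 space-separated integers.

Answer: 2 2 3 3 3 3 3 3 3 3 3

Derivation:
t=0: arr=2 -> substrate=0 bound=2 product=0
t=1: arr=0 -> substrate=0 bound=2 product=0
t=2: arr=2 -> substrate=1 bound=3 product=0
t=3: arr=3 -> substrate=4 bound=3 product=0
t=4: arr=0 -> substrate=2 bound=3 product=2
t=5: arr=0 -> substrate=2 bound=3 product=2
t=6: arr=2 -> substrate=3 bound=3 product=3
t=7: arr=3 -> substrate=6 bound=3 product=3
t=8: arr=3 -> substrate=7 bound=3 product=5
t=9: arr=0 -> substrate=7 bound=3 product=5
t=10: arr=1 -> substrate=7 bound=3 product=6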